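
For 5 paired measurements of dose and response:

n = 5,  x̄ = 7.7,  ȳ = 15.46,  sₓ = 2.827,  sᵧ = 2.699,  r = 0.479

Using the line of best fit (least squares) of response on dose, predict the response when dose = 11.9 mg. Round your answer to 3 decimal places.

17.381

b = r · sᵧ/sₓ = 0.479 · 2.699/2.827 = 0.457312
a = ȳ − b·x̄ = 15.46 − 0.457312·7.7 = 11.938698
ŷ(11.9) = a + b·11.9 = 11.938698 + 0.457312·11.9 = 17.380710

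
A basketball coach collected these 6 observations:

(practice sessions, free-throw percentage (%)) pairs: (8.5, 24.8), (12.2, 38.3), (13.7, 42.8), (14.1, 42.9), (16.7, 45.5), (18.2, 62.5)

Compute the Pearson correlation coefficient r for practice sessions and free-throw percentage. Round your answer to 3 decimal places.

0.948

n = 6, Σx = 83.4, Σy = 256.8, Σxy = 3766.66, Σx² = 1217.72, Σy² = 11730.68
Sxx = Σx² − (Σx)²/n = 1217.72 − 1159.26 = 58.46
Sxy = Σxy − (Σx)(Σy)/n = 3766.66 − 3569.52 = 197.14
Syy = Σy² − (Σy)²/n = 11730.68 − 10991.04 = 739.64
r = Sxy/√(Sxx·Syy) = 197.14/√(43239.3544) = 197.14/207.940747 = 0.948059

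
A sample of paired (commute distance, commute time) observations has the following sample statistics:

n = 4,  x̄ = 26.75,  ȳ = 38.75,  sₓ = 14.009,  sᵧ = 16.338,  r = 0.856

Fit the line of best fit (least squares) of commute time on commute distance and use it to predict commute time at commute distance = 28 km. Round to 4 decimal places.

b = r · sᵧ/sₓ = 0.856 · 16.338/14.009 = 0.998310
a = ȳ − b·x̄ = 38.75 − 0.998310·26.75 = 12.045201
ŷ(28) = a + b·28 = 12.045201 + 0.998310·28 = 39.997888

39.9979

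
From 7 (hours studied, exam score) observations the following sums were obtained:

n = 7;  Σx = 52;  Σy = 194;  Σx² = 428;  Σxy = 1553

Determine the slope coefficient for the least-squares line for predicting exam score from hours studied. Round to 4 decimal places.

Sxx = Σx² − (Σx)²/n = 428 − 386.285714 = 41.714286
Sxy = Σxy − (Σx)(Σy)/n = 1553 − 1441.142857 = 111.857143
b = Sxy/Sxx = 111.857143/41.714286 = 2.681507

2.6815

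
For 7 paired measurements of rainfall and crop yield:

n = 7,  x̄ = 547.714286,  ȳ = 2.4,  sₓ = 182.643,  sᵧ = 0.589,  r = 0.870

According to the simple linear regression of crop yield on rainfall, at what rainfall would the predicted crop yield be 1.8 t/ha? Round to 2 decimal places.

b = r · sᵧ/sₓ = 0.87 · 0.589/182.643 = 0.002806
a = ȳ − b·x̄ = 2.4 − 0.002806·547.714286 = 0.863312
Set a + b·x = 1.8: x = (1.8 − 0.863312) / 0.002806 = 333.859125

333.86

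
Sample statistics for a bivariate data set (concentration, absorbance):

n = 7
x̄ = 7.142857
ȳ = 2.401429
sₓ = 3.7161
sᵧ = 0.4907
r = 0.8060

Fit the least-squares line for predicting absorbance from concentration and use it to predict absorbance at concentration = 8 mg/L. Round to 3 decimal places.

b = r · sᵧ/sₓ = 0.806 · 0.4907/3.7161 = 0.106430
a = ȳ − b·x̄ = 2.401429 − 0.106430·7.142857 = 1.641215
ŷ(8) = a + b·8 = 1.641215 + 0.106430·8 = 2.492655

2.493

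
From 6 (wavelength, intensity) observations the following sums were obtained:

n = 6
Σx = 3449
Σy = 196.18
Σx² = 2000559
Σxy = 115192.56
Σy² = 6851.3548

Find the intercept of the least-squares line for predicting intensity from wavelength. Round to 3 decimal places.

-44.820

Sxx = Σx² − (Σx)²/n = 2000559 − 1982600.166667 = 17958.833333
Sxy = Σxy − (Σx)(Σy)/n = 115192.56 − 112770.803333 = 2421.756667
b = Sxy/Sxx = 2421.756667/17958.833333 = 0.134850
a = ȳ − b·x̄ = 32.696667 − 0.134850·574.833333 = -44.819864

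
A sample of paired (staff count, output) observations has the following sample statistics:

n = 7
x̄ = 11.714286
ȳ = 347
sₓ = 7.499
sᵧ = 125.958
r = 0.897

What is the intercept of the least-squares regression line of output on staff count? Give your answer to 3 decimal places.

b = r · sᵧ/sₓ = 0.897 · 125.958/7.499 = 15.066586
a = ȳ − b·x̄ = 347 − 15.066586·11.714286 = 170.505706

170.506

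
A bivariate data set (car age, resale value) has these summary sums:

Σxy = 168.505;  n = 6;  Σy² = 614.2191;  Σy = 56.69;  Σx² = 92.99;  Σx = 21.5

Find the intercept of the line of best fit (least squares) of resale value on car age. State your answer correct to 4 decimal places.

17.2301

Sxx = Σx² − (Σx)²/n = 92.99 − 77.041667 = 15.948333
Sxy = Σxy − (Σx)(Σy)/n = 168.505 − 203.139167 = -34.634167
b = Sxy/Sxx = -34.634167/15.948333 = -2.171648
a = ȳ − b·x̄ = 9.448333 − (-2.171648)·3.583333 = 17.230072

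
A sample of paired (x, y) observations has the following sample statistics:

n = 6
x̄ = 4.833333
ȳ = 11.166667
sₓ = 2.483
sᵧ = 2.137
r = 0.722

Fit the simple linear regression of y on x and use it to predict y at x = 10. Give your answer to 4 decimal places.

14.3772

b = r · sᵧ/sₓ = 0.722 · 2.137/2.483 = 0.621391
a = ȳ − b·x̄ = 11.166667 − 0.621391·4.833333 = 8.163277
ŷ(10) = a + b·10 = 8.163277 + 0.621391·10 = 14.377188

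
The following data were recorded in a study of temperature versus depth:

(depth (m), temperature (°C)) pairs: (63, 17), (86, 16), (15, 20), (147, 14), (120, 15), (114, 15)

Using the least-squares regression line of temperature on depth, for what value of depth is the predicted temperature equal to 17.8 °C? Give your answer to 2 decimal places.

n = 6, Σx = 545, Σy = 97, Σxy = 8315, Σx² = 60595
Sxx = Σx² − (Σx)²/n = 60595 − 49504.166667 = 11090.833333
Sxy = Σxy − (Σx)(Σy)/n = 8315 − 8810.833333 = -495.833333
b = Sxy/Sxx = -495.833333/11090.833333 = -0.044707
a = ȳ − b·x̄ = 16.166667 − (-0.044707)·90.833333 = 20.227515
Set a + b·x = 17.8: x = (17.8 − 20.227515) / (-0.044707) = 54.298824

54.30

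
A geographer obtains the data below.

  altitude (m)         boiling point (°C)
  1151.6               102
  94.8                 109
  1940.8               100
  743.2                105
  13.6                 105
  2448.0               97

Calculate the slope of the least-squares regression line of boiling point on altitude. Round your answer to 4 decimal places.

n = 6, Σx = 6392, Σy = 618, Σxy = 638796.4, Σx² = 11647109.44
Sxx = Σx² − (Σx)²/n = 11647109.44 − 6809610.666667 = 4837498.773333
Sxy = Σxy − (Σx)(Σy)/n = 638796.4 − 658376 = -19579.6
b = Sxy/Sxx = -19579.6/4837498.773333 = -0.004047

-0.0040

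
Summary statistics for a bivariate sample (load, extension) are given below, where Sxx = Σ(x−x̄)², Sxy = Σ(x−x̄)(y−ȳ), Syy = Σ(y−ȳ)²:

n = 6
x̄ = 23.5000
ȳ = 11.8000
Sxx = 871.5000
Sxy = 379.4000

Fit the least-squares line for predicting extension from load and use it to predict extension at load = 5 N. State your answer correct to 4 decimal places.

3.7462

b = Sxy/Sxx = 379.4/871.5 = 0.435341
a = ȳ − b·x̄ = 11.8 − 0.435341·23.5 = 1.569478
ŷ(5) = a + b·5 = 1.569478 + 0.435341·5 = 3.746185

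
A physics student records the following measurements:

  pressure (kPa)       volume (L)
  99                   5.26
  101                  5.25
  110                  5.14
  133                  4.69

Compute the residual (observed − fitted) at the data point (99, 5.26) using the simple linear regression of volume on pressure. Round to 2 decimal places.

-0.03

n = 4, Σx = 443, Σy = 20.34, Σxy = 2240.16, Σx² = 49791
Sxx = Σx² − (Σx)²/n = 49791 − 49062.25 = 728.75
Sxy = Σxy − (Σx)(Σy)/n = 2240.16 − 2252.655 = -12.495
b = Sxy/Sxx = -12.495/728.75 = -0.017146
a = ȳ − b·x̄ = 5.085 − (-0.017146)·110.75 = 6.983897
ŷ(99) = 6.983897 + (-0.017146)·99 = 5.286463
residual = y − ŷ = 5.26 − 5.286463 = -0.026463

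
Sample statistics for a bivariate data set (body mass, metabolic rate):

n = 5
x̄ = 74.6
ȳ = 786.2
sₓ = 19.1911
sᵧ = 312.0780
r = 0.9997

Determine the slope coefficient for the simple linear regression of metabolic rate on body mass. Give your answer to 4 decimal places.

16.2567

b = r · sᵧ/sₓ = 0.9997 · 312.078/19.1911 = 16.256722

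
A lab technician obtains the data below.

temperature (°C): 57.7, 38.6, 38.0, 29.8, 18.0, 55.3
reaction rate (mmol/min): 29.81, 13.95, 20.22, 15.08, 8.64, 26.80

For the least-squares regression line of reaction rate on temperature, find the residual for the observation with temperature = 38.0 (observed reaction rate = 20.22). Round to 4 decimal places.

n = 6, Σx = 237.4, Σy = 114.5, Σxy = 5113.811, Σx² = 10533.38
Sxx = Σx² − (Σx)²/n = 10533.38 − 9393.126667 = 1140.253333
Sxy = Σxy − (Σx)(Σy)/n = 5113.811 − 4530.383333 = 583.427667
b = Sxy/Sxx = 583.427667/1140.253333 = 0.511665
a = ȳ − b·x̄ = 19.083333 − 0.511665·39.566667 = -1.161543
ŷ(38.0) = -1.161543 + 0.511665·38 = 18.281725
residual = y − ŷ = 20.22 − 18.281725 = 1.938275

1.9383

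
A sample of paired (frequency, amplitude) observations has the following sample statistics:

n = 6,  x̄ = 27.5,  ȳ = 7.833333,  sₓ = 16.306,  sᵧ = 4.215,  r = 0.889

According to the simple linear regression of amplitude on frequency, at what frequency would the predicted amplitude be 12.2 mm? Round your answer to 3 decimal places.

b = r · sᵧ/sₓ = 0.889 · 4.215/16.306 = 0.229801
a = ȳ − b·x̄ = 7.833333 − 0.229801·27.5 = 1.513806
Set a + b·x = 12.2: x = (12.2 − 1.513806) / 0.229801 = 46.501950

46.502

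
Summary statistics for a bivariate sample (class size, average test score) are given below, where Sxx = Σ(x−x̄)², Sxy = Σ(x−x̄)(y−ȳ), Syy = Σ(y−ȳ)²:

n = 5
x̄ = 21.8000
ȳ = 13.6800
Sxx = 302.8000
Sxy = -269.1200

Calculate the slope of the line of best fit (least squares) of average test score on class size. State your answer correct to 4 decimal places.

-0.8888

b = Sxy/Sxx = -269.12/302.8 = -0.888771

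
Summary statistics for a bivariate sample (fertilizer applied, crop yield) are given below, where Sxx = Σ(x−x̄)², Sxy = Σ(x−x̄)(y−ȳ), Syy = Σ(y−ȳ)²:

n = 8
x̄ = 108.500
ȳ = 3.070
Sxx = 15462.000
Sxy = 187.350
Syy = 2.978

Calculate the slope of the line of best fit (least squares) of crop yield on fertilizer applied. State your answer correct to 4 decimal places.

b = Sxy/Sxx = 187.35/15462 = 0.012117

0.0121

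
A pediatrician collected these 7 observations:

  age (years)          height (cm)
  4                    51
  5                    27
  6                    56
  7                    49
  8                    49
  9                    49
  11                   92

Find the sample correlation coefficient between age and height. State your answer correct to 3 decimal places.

0.708

n = 7, Σx = 50, Σy = 373, Σxy = 2863, Σx² = 392, Σy² = 22133
Sxx = Σx² − (Σx)²/n = 392 − 357.142857 = 34.857143
Sxy = Σxy − (Σx)(Σy)/n = 2863 − 2664.285714 = 198.714286
Syy = Σy² − (Σy)²/n = 22133 − 19875.571429 = 2257.428571
r = Sxy/√(Sxx·Syy) = 198.714286/√(78687.510204) = 198.714286/280.512941 = 0.708396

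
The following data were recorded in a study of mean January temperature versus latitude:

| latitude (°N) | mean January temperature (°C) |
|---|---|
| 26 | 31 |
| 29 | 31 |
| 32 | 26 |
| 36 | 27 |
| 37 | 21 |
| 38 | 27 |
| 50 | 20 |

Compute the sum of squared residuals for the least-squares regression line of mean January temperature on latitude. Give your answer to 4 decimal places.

32.0581

n = 7, Σx = 248, Σy = 183, Σxy = 6312, Σx² = 9150, Σy² = 4897
Sxx = Σx² − (Σx)²/n = 9150 − 8786.285714 = 363.714286
Sxy = Σxy − (Σx)(Σy)/n = 6312 − 6483.428571 = -171.428571
Syy = Σy² − (Σy)²/n = 4897 − 4784.142857 = 112.857143
b = Sxy/Sxx = -171.428571/363.714286 = -0.471328
SSE = Syy − b·Sxy = 112.857143 − (-0.471328)·(-171.428571) = 32.058130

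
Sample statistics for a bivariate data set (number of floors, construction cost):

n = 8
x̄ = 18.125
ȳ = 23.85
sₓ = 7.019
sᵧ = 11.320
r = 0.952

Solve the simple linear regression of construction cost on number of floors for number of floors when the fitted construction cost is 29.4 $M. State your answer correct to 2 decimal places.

b = r · sᵧ/sₓ = 0.952 · 11.32/7.019 = 1.535353
a = ȳ − b·x̄ = 23.85 − 1.535353·18.125 = -3.978266
Set a + b·x = 29.4: x = (29.4 − (-3.978266)) / 1.535353 = 21.739805

21.74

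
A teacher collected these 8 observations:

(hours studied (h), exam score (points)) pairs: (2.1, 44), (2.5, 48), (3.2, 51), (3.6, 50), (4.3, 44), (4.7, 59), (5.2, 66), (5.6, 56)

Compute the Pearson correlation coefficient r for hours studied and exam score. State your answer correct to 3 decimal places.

n = 8, Σx = 31.2, Σy = 418, Σxy = 1678.9, Σx² = 132.84, Σy² = 22250
Sxx = Σx² − (Σx)²/n = 132.84 − 121.68 = 11.16
Sxy = Σxy − (Σx)(Σy)/n = 1678.9 − 1630.2 = 48.7
Syy = Σy² − (Σy)²/n = 22250 − 21840.5 = 409.5
r = Sxy/√(Sxx·Syy) = 48.7/√(4570.02) = 48.7/67.601923 = 0.720394

0.720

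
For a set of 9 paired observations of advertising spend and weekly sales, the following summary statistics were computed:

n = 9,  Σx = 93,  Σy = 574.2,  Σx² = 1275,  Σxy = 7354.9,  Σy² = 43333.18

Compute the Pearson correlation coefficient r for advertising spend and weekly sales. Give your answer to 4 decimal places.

0.9801

Sxx = Σx² − (Σx)²/n = 1275 − 961 = 314
Sxy = Σxy − (Σx)(Σy)/n = 7354.9 − 5933.4 = 1421.5
Syy = Σy² − (Σy)²/n = 43333.18 − 36633.96 = 6699.22
r = Sxy/√(Sxx·Syy) = 1421.5/√(2103555.08) = 1421.5/1450.363775 = 0.980099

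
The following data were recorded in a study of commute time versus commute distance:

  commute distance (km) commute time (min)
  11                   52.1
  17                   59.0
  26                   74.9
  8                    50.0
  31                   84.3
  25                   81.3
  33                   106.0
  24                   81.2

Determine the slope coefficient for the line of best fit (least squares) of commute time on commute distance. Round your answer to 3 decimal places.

n = 8, Σx = 175, Σy = 588.8, Σxy = 14016.1, Σx² = 4401
Sxx = Σx² − (Σx)²/n = 4401 − 3828.125 = 572.875
Sxy = Σxy − (Σx)(Σy)/n = 14016.1 − 12880 = 1136.1
b = Sxy/Sxx = 1136.1/572.875 = 1.983155

1.983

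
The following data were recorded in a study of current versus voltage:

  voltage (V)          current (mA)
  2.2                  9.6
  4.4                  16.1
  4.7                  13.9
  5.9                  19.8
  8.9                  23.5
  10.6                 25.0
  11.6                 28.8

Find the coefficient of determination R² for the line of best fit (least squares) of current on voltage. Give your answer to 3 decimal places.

n = 7, Σx = 48.3, Σy = 136.7, Σxy = 1082.34, Σx² = 407.23, Σy² = 2943.31
Sxx = Σx² − (Σx)²/n = 407.23 − 333.27 = 73.96
Sxy = Σxy − (Σx)(Σy)/n = 1082.34 − 943.23 = 139.11
Syy = Σy² − (Σy)²/n = 2943.31 − 2669.555714 = 273.754286
R² = Sxy²/(Sxx·Syy) = (139.11)²/(73.96·273.754286) = 0.955782

0.956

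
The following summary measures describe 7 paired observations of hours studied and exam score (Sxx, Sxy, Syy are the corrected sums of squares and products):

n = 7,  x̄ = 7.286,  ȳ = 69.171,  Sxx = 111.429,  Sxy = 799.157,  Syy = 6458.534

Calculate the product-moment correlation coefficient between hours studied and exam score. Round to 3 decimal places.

r = Sxy/√(Sxx·Syy) = 799.157/√(719667.985086) = 799.157/848.332473 = 0.942033

0.942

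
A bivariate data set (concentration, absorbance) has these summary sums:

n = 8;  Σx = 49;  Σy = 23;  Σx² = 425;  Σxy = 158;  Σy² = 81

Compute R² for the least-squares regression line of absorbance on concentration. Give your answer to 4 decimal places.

Sxx = Σx² − (Σx)²/n = 425 − 300.125 = 124.875
Sxy = Σxy − (Σx)(Σy)/n = 158 − 140.875 = 17.125
Syy = Σy² − (Σy)²/n = 81 − 66.125 = 14.875
R² = Sxy²/(Sxx·Syy) = (17.125)²/(124.875·14.875) = 0.157881

0.1579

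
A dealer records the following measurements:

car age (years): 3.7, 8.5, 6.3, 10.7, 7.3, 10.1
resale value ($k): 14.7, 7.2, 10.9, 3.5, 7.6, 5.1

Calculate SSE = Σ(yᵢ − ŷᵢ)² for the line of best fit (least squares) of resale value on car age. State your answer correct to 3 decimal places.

2.274

n = 6, Σx = 46.6, Σy = 49, Σxy = 328.7, Σx² = 395.42, Σy² = 482.76
Sxx = Σx² − (Σx)²/n = 395.42 − 361.926667 = 33.493333
Sxy = Σxy − (Σx)(Σy)/n = 328.7 − 380.566667 = -51.866667
Syy = Σy² − (Σy)²/n = 482.76 − 400.166667 = 82.593333
b = Sxy/Sxx = -51.866667/33.493333 = -1.548567
SSE = Syy − b·Sxy = 82.593333 − (-1.548567)·(-51.866667) = 2.274331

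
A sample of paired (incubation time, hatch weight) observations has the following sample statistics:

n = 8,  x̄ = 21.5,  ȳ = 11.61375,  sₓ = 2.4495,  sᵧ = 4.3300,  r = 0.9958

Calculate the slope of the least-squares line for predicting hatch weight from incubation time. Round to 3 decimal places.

1.760

b = r · sᵧ/sₓ = 0.9958 · 4.33/2.4495 = 1.760283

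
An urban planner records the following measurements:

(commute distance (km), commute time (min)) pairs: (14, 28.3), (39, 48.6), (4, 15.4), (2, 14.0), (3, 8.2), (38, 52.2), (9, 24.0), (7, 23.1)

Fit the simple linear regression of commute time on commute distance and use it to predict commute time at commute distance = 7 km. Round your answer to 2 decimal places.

n = 8, Σx = 116, Σy = 213.8, Σxy = 4767.1, Σx² = 3320
Sxx = Σx² − (Σx)²/n = 3320 − 1682 = 1638
Sxy = Σxy − (Σx)(Σy)/n = 4767.1 − 3100.1 = 1667
b = Sxy/Sxx = 1667/1638 = 1.017705
a = ȳ − b·x̄ = 26.725 − 1.017705·14.5 = 11.968284
ŷ(7) = a + b·7 = 11.968284 + 1.017705·7 = 19.092216

19.09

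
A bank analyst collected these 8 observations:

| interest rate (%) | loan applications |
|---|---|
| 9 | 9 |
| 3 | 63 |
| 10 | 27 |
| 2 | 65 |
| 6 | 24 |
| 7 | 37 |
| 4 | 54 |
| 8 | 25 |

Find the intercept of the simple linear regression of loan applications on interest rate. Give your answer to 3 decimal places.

n = 8, Σx = 49, Σy = 304, Σxy = 1489, Σx² = 359
Sxx = Σx² − (Σx)²/n = 359 − 300.125 = 58.875
Sxy = Σxy − (Σx)(Σy)/n = 1489 − 1862 = -373
b = Sxy/Sxx = -373/58.875 = -6.335456
a = ȳ − b·x̄ = 38 − (-6.335456)·6.125 = 76.804671

76.805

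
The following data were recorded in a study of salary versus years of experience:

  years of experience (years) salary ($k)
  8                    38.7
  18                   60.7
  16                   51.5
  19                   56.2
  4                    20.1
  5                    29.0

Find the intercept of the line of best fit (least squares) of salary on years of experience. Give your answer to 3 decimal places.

15.717

n = 6, Σx = 70, Σy = 256.2, Σxy = 3519.4, Σx² = 1046
Sxx = Σx² − (Σx)²/n = 1046 − 816.666667 = 229.333333
Sxy = Σxy − (Σx)(Σy)/n = 3519.4 − 2989 = 530.4
b = Sxy/Sxx = 530.4/229.333333 = 2.312791
a = ȳ − b·x̄ = 42.7 − 2.312791·11.666667 = 15.717442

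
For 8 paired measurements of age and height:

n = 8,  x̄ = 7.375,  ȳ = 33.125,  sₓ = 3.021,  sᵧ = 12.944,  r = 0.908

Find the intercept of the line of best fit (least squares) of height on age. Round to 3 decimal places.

4.433

b = r · sᵧ/sₓ = 0.908 · 12.944/3.021 = 3.890484
a = ȳ − b·x̄ = 33.125 − 3.890484·7.375 = 4.432681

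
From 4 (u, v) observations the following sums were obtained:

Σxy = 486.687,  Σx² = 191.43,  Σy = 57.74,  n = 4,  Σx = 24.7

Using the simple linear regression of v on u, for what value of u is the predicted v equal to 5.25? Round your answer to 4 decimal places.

Sxx = Σx² − (Σx)²/n = 191.43 − 152.5225 = 38.9075
Sxy = Σxy − (Σx)(Σy)/n = 486.687 − 356.5445 = 130.1425
b = Sxy/Sxx = 130.1425/38.9075 = 3.344921
a = ȳ − b·x̄ = 14.435 − 3.344921·6.175 = -6.219885
Set a + b·x = 5.25: x = (5.25 − (-6.219885)) / 3.344921 = 3.429045

3.4290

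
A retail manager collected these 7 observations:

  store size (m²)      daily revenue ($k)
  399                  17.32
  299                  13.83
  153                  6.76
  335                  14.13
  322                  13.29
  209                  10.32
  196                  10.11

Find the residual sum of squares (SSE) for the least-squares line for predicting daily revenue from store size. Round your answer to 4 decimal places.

n = 7, Σx = 1913, Σy = 85.76, Σxy = 25231.5, Σx² = 570017, Σy² = 1121.9444
Sxx = Σx² − (Σx)²/n = 570017 − 522795.571429 = 47221.428571
Sxy = Σxy − (Σx)(Σy)/n = 25231.5 − 23436.982857 = 1794.517143
Syy = Σy² − (Σy)²/n = 1121.9444 − 1050.682514 = 71.261886
b = Sxy/Sxx = 1794.517143/47221.428571 = 0.038002
SSE = Syy − b·Sxy = 71.261886 − 0.038002·1794.517143 = 3.066325

3.0663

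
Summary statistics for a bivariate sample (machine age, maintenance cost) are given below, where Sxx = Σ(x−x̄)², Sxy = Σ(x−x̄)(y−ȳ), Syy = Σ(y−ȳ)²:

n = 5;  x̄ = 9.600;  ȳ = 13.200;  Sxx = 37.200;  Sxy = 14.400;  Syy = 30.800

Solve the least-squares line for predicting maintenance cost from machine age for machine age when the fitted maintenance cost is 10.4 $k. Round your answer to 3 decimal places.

b = Sxy/Sxx = 14.4/37.2 = 0.387097
a = ȳ − b·x̄ = 13.2 − 0.387097·9.6 = 9.483871
Set a + b·x = 10.4: x = (10.4 − 9.483871) / 0.387097 = 2.366667

2.367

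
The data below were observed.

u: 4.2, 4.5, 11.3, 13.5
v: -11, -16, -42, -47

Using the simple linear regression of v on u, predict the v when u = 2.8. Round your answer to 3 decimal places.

-7.800

n = 4, Σx = 33.5, Σy = -116, Σxy = -1227.3, Σx² = 347.83
Sxx = Σx² − (Σx)²/n = 347.83 − 280.5625 = 67.2675
Sxy = Σxy − (Σx)(Σy)/n = -1227.3 − (-971.5) = -255.8
b = Sxy/Sxx = -255.8/67.2675 = -3.802728
a = ȳ − b·x̄ = -29 − (-3.802728)·8.375 = 2.847846
ŷ(2.8) = a + b·2.8 = 2.847846 + (-3.802728)·2.8 = -7.799792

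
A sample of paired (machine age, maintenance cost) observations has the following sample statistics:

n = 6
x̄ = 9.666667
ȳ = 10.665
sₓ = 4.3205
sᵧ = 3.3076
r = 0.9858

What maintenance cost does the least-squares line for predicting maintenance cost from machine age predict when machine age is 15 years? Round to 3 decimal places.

14.690

b = r · sᵧ/sₓ = 0.9858 · 3.3076/4.3205 = 0.754689
a = ȳ − b·x̄ = 10.665 − 0.754689·9.666667 = 3.369677
ŷ(15) = a + b·15 = 3.369677 + 0.754689·15 = 14.690006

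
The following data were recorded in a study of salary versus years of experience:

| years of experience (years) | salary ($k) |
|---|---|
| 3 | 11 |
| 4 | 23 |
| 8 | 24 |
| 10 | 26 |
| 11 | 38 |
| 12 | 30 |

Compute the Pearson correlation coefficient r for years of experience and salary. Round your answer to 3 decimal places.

n = 6, Σx = 48, Σy = 152, Σxy = 1355, Σx² = 454, Σy² = 4246
Sxx = Σx² − (Σx)²/n = 454 − 384 = 70
Sxy = Σxy − (Σx)(Σy)/n = 1355 − 1216 = 139
Syy = Σy² − (Σy)²/n = 4246 − 3850.666667 = 395.333333
r = Sxy/√(Sxx·Syy) = 139/√(27673.333333) = 139/166.353038 = 0.835572

0.836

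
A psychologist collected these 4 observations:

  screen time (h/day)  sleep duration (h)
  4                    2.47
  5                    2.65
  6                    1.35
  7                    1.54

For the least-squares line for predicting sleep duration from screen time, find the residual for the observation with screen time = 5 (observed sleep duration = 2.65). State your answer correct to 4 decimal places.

n = 4, Σx = 22, Σy = 8.01, Σxy = 42.01, Σx² = 126
Sxx = Σx² − (Σx)²/n = 126 − 121 = 5
Sxy = Σxy − (Σx)(Σy)/n = 42.01 − 44.055 = -2.045
b = Sxy/Sxx = -2.045/5 = -0.409
a = ȳ − b·x̄ = 2.0025 − (-0.409)·5.5 = 4.252
ŷ(5) = 4.252 + (-0.409)·5 = 2.207
residual = y − ŷ = 2.65 − 2.207 = 0.443

0.4430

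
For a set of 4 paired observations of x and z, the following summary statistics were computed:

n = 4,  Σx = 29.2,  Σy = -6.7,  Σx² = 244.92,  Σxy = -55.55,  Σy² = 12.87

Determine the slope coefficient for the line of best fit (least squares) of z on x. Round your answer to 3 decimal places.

-0.209

Sxx = Σx² − (Σx)²/n = 244.92 − 213.16 = 31.76
Sxy = Σxy − (Σx)(Σy)/n = -55.55 − (-48.91) = -6.64
b = Sxy/Sxx = -6.64/31.76 = -0.209068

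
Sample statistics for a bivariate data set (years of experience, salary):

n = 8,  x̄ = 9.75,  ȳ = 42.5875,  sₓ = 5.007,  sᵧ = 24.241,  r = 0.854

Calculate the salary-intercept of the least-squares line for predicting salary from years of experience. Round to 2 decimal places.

b = r · sᵧ/sₓ = 0.854 · 24.241/5.007 = 4.134574
a = ȳ − b·x̄ = 42.5875 − 4.134574·9.75 = 2.275400

2.28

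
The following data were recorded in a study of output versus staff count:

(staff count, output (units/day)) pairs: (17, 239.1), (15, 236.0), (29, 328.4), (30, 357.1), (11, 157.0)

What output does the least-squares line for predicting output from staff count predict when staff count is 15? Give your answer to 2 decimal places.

n = 5, Σx = 102, Σy = 1317.6, Σxy = 29568.3, Σx² = 2376
Sxx = Σx² − (Σx)²/n = 2376 − 2080.8 = 295.2
Sxy = Σxy − (Σx)(Σy)/n = 29568.3 − 26879.04 = 2689.26
b = Sxy/Sxx = 2689.26/295.2 = 9.109959
a = ȳ − b·x̄ = 263.52 − 9.109959·20.4 = 77.676829
ŷ(15) = a + b·15 = 77.676829 + 9.109959·15 = 214.326220

214.33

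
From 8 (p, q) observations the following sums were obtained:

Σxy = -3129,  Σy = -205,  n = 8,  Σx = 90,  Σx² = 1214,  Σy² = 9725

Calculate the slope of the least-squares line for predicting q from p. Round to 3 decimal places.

Sxx = Σx² − (Σx)²/n = 1214 − 1012.5 = 201.5
Sxy = Σxy − (Σx)(Σy)/n = -3129 − (-2306.25) = -822.75
b = Sxy/Sxx = -822.75/201.5 = -4.083127

-4.083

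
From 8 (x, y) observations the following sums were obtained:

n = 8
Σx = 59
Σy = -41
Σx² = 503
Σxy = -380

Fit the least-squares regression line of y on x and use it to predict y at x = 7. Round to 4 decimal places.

Sxx = Σx² − (Σx)²/n = 503 − 435.125 = 67.875
Sxy = Σxy − (Σx)(Σy)/n = -380 − (-302.375) = -77.625
b = Sxy/Sxx = -77.625/67.875 = -1.143646
a = ȳ − b·x̄ = -5.125 − (-1.143646)·7.375 = 3.309392
ŷ(7) = a + b·7 = 3.309392 + (-1.143646)·7 = -4.696133

-4.6961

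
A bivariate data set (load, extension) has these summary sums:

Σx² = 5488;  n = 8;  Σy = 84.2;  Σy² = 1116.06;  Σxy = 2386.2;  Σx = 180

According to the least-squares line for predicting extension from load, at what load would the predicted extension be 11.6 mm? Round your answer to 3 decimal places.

Sxx = Σx² − (Σx)²/n = 5488 − 4050 = 1438
Sxy = Σxy − (Σx)(Σy)/n = 2386.2 − 1894.5 = 491.7
b = Sxy/Sxx = 491.7/1438 = 0.341933
a = ȳ − b·x̄ = 10.525 − 0.341933·22.5 = 2.831502
Set a + b·x = 11.6: x = (11.6 − 2.831502) / 0.341933 = 25.643889

25.644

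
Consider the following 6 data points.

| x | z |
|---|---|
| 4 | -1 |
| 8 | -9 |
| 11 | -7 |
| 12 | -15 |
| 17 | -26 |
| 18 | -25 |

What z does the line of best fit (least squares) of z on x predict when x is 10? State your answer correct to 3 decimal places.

-10.807

n = 6, Σx = 70, Σy = -83, Σxy = -1225, Σx² = 958
Sxx = Σx² − (Σx)²/n = 958 − 816.666667 = 141.333333
Sxy = Σxy − (Σx)(Σy)/n = -1225 − (-968.333333) = -256.666667
b = Sxy/Sxx = -256.666667/141.333333 = -1.816038
a = ȳ − b·x̄ = -13.833333 − (-1.816038)·11.666667 = 7.353774
ŷ(10) = a + b·10 = 7.353774 + (-1.816038)·10 = -10.806604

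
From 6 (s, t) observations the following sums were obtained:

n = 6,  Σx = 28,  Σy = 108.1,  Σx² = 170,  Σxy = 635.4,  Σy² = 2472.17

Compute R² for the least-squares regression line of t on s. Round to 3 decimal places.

0.831

Sxx = Σx² − (Σx)²/n = 170 − 130.666667 = 39.333333
Sxy = Σxy − (Σx)(Σy)/n = 635.4 − 504.466667 = 130.933333
Syy = Σy² − (Σy)²/n = 2472.17 − 1947.601667 = 524.568333
R² = Sxy²/(Sxx·Syy) = (130.933333)²/(39.333333·524.568333) = 0.830879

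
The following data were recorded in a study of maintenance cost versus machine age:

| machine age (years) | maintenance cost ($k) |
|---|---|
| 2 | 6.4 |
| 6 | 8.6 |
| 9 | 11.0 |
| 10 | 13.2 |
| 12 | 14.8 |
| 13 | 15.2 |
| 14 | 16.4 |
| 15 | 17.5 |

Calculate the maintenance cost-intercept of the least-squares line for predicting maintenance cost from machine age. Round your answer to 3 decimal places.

3.968

n = 8, Σx = 81, Σy = 103.1, Σxy = 1162.7, Σx² = 955
Sxx = Σx² − (Σx)²/n = 955 − 820.125 = 134.875
Sxy = Σxy − (Σx)(Σy)/n = 1162.7 − 1043.8875 = 118.8125
b = Sxy/Sxx = 118.8125/134.875 = 0.880908
a = ȳ − b·x̄ = 12.8875 − 0.880908·10.125 = 3.968304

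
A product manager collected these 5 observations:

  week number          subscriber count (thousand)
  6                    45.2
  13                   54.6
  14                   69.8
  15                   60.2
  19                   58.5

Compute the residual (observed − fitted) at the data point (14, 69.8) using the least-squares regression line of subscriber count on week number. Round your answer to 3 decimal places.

11.404

n = 5, Σx = 67, Σy = 288.3, Σxy = 3972.7, Σx² = 987
Sxx = Σx² − (Σx)²/n = 987 − 897.8 = 89.2
Sxy = Σxy − (Σx)(Σy)/n = 3972.7 − 3863.22 = 109.48
b = Sxy/Sxx = 109.48/89.2 = 1.227354
a = ȳ − b·x̄ = 57.66 − 1.227354·13.4 = 41.213453
ŷ(14) = 41.213453 + 1.227354·14 = 58.396413
residual = y − ŷ = 69.8 − 58.396413 = 11.403587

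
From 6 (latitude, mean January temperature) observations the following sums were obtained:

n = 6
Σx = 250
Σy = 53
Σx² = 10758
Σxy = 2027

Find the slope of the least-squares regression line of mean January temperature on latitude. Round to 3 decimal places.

Sxx = Σx² − (Σx)²/n = 10758 − 10416.666667 = 341.333333
Sxy = Σxy − (Σx)(Σy)/n = 2027 − 2208.333333 = -181.333333
b = Sxy/Sxx = -181.333333/341.333333 = -0.53125

-0.531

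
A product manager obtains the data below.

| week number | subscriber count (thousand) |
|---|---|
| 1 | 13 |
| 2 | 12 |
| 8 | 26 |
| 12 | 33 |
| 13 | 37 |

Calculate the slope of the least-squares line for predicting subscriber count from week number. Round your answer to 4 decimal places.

2.0423

n = 5, Σx = 36, Σy = 121, Σxy = 1122, Σx² = 382
Sxx = Σx² − (Σx)²/n = 382 − 259.2 = 122.8
Sxy = Σxy − (Σx)(Σy)/n = 1122 − 871.2 = 250.8
b = Sxy/Sxx = 250.8/122.8 = 2.042345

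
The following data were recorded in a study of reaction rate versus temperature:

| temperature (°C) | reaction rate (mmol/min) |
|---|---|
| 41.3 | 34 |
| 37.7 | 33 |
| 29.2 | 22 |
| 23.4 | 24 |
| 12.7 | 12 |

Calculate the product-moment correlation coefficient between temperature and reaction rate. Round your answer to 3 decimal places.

n = 5, Σx = 144.3, Σy = 125, Σxy = 4004.7, Σx² = 4688.47, Σy² = 3449
Sxx = Σx² − (Σx)²/n = 4688.47 − 4164.498 = 523.972
Sxy = Σxy − (Σx)(Σy)/n = 4004.7 − 3607.5 = 397.2
Syy = Σy² − (Σy)²/n = 3449 − 3125 = 324
r = Sxy/√(Sxx·Syy) = 397.2/√(169766.928) = 397.2/412.027824 = 0.964013

0.964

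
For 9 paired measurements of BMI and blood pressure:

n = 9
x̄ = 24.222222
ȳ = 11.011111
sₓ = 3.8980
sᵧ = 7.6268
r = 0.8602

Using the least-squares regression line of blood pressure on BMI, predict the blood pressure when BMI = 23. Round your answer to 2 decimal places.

8.95

b = r · sᵧ/sₓ = 0.8602 · 7.6268/3.898 = 1.683061
a = ȳ − b·x̄ = 11.011111 − 1.683061·24.222222 = -29.756376
ŷ(23) = a + b·23 = -29.756376 + 1.683061·23 = 8.954036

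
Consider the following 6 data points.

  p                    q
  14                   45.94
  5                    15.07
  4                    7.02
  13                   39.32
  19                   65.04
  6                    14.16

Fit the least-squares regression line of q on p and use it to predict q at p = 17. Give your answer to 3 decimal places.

56.577

n = 6, Σx = 61, Σy = 186.55, Σxy = 2578.47, Σx² = 803
Sxx = Σx² − (Σx)²/n = 803 − 620.166667 = 182.833333
Sxy = Σxy − (Σx)(Σy)/n = 2578.47 − 1896.591667 = 681.878333
b = Sxy/Sxx = 681.878333/182.833333 = 3.729508
a = ȳ − b·x̄ = 31.091667 − 3.729508·10.166667 = -6.824995
ŷ(17) = a + b·17 = -6.824995 + 3.729508·17 = 56.576636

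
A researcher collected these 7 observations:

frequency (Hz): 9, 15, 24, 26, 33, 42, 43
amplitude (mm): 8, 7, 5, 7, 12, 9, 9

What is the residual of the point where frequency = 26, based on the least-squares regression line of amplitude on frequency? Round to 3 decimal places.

-1.033

n = 7, Σx = 192, Σy = 57, Σxy = 1640, Σx² = 6260
Sxx = Σx² − (Σx)²/n = 6260 − 5266.285714 = 993.714286
Sxy = Σxy − (Σx)(Σy)/n = 1640 − 1563.428571 = 76.571429
b = Sxy/Sxx = 76.571429/993.714286 = 0.077056
a = ȳ − b·x̄ = 8.142857 − 0.077056·27.428571 = 6.029327
ŷ(26) = 6.029327 + 0.077056·26 = 8.032777
residual = y − ŷ = 7 − 8.032777 = -1.032777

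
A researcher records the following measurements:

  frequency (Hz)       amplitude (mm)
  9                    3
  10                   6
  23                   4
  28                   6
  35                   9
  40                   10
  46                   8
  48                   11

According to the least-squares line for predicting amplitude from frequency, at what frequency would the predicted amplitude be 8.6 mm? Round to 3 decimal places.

n = 8, Σx = 239, Σy = 57, Σxy = 1958, Σx² = 8739
Sxx = Σx² − (Σx)²/n = 8739 − 7140.125 = 1598.875
Sxy = Σxy − (Σx)(Σy)/n = 1958 − 1702.875 = 255.125
b = Sxy/Sxx = 255.125/1598.875 = 0.159565
a = ȳ − b·x̄ = 7.125 − 0.159565·29.875 = 2.357986
Set a + b·x = 8.6: x = (8.6 − 2.357986) / 0.159565 = 39.118863

39.119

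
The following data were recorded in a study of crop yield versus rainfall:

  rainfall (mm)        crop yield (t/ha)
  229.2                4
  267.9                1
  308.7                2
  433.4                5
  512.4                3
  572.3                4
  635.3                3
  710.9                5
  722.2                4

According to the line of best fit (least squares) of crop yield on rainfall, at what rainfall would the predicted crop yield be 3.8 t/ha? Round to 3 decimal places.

n = 9, Σx = 4392.3, Σy = 31, Σxy = 16144.7, Σx² = 2428073.09
Sxx = Σx² − (Σx)²/n = 2428073.09 − 2143588.81 = 284484.28
Sxy = Σxy − (Σx)(Σy)/n = 16144.7 − 15129.033333 = 1015.666667
b = Sxy/Sxx = 1015.666667/284484.28 = 0.003570
a = ȳ − b·x̄ = 3.444444 − 0.003570·488.033333 = 1.702066
Set a + b·x = 3.8: x = (3.8 − 1.702066) / 0.003570 = 587.623060

587.623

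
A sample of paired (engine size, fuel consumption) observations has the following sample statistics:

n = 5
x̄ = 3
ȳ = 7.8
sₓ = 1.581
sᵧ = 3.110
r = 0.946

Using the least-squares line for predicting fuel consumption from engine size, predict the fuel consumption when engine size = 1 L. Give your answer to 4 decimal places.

4.0782

b = r · sᵧ/sₓ = 0.946 · 3.11/1.581 = 1.860886
a = ȳ − b·x̄ = 7.8 − 1.860886·3 = 2.217343
ŷ(1) = a + b·1 = 2.217343 + 1.860886·1 = 4.078229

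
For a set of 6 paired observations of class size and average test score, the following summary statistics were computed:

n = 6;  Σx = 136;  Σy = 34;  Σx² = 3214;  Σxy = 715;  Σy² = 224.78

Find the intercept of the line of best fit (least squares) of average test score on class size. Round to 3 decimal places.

15.274

Sxx = Σx² − (Σx)²/n = 3214 − 3082.666667 = 131.333333
Sxy = Σxy − (Σx)(Σy)/n = 715 − 770.666667 = -55.666667
b = Sxy/Sxx = -55.666667/131.333333 = -0.423858
a = ȳ − b·x̄ = 5.666667 − (-0.423858)·22.666667 = 15.274112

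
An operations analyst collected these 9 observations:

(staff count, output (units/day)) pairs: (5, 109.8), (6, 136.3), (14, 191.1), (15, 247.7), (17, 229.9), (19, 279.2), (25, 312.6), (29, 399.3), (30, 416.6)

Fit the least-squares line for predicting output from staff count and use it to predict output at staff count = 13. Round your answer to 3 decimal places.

n = 9, Σx = 160, Σy = 2322.5, Σxy = 48863.5, Σx² = 3498
Sxx = Σx² − (Σx)²/n = 3498 − 2844.444444 = 653.555556
Sxy = Σxy − (Σx)(Σy)/n = 48863.5 − 41288.888889 = 7574.611111
b = Sxy/Sxx = 7574.611111/653.555556 = 11.589850
a = ȳ − b·x̄ = 258.055556 − 11.589850·17.777778 = 52.013771
ŷ(13) = a + b·13 = 52.013771 + 11.589850·13 = 202.681826

202.682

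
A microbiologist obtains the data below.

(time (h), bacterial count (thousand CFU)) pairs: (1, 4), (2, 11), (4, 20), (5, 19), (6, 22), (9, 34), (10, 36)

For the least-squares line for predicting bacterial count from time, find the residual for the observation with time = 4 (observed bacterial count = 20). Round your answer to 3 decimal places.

3.477

n = 7, Σx = 37, Σy = 146, Σxy = 999, Σx² = 263
Sxx = Σx² − (Σx)²/n = 263 − 195.571429 = 67.428571
Sxy = Σxy − (Σx)(Σy)/n = 999 − 771.714286 = 227.285714
b = Sxy/Sxx = 227.285714/67.428571 = 3.370763
a = ȳ − b·x̄ = 20.857143 − 3.370763·5.285714 = 3.040254
ŷ(4) = 3.040254 + 3.370763·4 = 16.523305
residual = y − ŷ = 20 − 16.523305 = 3.476695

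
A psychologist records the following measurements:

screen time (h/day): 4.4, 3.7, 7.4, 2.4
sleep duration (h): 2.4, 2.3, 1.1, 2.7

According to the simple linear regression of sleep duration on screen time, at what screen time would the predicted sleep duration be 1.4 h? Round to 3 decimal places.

6.721

n = 4, Σx = 17.9, Σy = 8.5, Σxy = 33.69, Σx² = 93.57
Sxx = Σx² − (Σx)²/n = 93.57 − 80.1025 = 13.4675
Sxy = Σxy − (Σx)(Σy)/n = 33.69 − 38.0375 = -4.3475
b = Sxy/Sxx = -4.3475/13.4675 = -0.322814
a = ȳ − b·x̄ = 2.125 − (-0.322814)·4.475 = 3.569593
Set a + b·x = 1.4: x = (1.4 − 3.569593) / (-0.322814) = 6.720874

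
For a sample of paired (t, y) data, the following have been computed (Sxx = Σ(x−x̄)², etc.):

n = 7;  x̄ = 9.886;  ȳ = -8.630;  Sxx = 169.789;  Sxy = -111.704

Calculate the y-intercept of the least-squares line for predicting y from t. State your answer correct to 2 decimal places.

-2.13

b = Sxy/Sxx = -111.704/169.789 = -0.657899
a = ȳ − b·x̄ = -8.63 − (-0.657899)·9.886 = -2.126011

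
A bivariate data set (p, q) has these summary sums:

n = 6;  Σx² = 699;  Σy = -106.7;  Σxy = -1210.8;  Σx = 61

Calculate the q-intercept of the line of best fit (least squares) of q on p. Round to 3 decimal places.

-1.532

Sxx = Σx² − (Σx)²/n = 699 − 620.166667 = 78.833333
Sxy = Σxy − (Σx)(Σy)/n = -1210.8 − (-1084.783333) = -126.016667
b = Sxy/Sxx = -126.016667/78.833333 = -1.598520
a = ȳ − b·x̄ = -17.783333 − (-1.598520)·10.166667 = -1.531712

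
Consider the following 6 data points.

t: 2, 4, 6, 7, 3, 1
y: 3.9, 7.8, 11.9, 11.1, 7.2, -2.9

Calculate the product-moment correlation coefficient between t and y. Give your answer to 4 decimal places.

n = 6, Σx = 23, Σy = 39, Σxy = 206.8, Σx² = 115, Σy² = 401.12
Sxx = Σx² − (Σx)²/n = 115 − 88.166667 = 26.833333
Sxy = Σxy − (Σx)(Σy)/n = 206.8 − 149.5 = 57.3
Syy = Σy² − (Σy)²/n = 401.12 − 253.5 = 147.62
r = Sxy/√(Sxx·Syy) = 57.3/√(3961.136667) = 57.3/62.937562 = 0.910426

0.9104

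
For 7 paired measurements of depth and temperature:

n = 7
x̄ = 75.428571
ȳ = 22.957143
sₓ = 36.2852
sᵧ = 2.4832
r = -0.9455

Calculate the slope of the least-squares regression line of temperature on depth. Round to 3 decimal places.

-0.065

b = r · sᵧ/sₓ = -0.9455 · 2.4832/36.2852 = -0.064706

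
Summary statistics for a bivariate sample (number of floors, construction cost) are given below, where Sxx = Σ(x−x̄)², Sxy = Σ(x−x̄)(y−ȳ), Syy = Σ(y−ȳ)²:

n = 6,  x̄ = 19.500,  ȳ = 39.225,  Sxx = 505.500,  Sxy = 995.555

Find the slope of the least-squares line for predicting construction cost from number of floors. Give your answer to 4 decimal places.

1.9694

b = Sxy/Sxx = 995.555/505.5 = 1.969446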